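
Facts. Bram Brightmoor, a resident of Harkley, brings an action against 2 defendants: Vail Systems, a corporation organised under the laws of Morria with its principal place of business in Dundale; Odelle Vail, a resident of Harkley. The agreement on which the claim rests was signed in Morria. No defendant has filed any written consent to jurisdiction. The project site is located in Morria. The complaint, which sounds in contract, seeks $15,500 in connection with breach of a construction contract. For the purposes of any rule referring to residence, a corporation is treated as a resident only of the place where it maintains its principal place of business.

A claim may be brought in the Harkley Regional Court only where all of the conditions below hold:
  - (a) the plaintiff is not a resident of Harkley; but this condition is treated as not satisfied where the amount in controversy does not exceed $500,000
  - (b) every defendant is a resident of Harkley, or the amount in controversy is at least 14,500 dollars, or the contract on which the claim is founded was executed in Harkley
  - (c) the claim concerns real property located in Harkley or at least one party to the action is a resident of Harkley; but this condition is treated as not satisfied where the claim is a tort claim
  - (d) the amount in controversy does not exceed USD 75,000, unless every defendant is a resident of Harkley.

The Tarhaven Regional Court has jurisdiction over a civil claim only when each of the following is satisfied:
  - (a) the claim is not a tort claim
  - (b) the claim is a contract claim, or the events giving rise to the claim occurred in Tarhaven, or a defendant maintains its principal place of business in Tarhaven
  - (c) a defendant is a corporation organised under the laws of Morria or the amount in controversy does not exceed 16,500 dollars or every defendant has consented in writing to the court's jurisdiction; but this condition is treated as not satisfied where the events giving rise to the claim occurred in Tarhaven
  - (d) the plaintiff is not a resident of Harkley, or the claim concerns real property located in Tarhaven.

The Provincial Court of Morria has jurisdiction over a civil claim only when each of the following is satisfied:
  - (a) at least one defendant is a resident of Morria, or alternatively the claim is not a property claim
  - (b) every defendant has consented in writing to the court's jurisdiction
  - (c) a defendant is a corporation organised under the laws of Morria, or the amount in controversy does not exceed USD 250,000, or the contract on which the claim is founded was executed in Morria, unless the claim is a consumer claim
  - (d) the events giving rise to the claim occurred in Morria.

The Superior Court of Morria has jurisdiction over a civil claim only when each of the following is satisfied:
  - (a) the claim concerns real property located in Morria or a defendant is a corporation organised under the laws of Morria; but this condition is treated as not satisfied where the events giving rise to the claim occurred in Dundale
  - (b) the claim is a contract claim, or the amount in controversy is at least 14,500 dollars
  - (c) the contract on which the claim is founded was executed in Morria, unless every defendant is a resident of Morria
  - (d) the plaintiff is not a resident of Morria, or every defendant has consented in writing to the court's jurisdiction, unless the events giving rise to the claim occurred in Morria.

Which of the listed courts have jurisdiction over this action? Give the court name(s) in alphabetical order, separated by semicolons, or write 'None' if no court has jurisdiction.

the Superior Court of Morria

The Harkley Regional Court:
  (a) The plaintiff resides in Harkley. Not met.
  (b) The amount in controversy is USD 15,500, which meets the USD 14,500 floor, which satisfies one of the alternatives. Satisfied.
  (c) Bram Brightmoor resides in Harkley, so this disjunct is met. The exception is not triggered, since the claim is a contract claim, not a tort claim. Condition met.
  (d) The amount in controversy is $15,500, within the USD 75,000 ceiling. Condition met.
  → At least one condition fails; no jurisdiction.
The Tarhaven Regional Court:
  (a) The claim is a contract claim, not a tort claim. Met.
  (b) The claim is a contract claim — that alternative is enough. Condition met.
  (c) Vail Systems is organised under the laws of Morria, which satisfies one of the alternatives. The exception is not triggered, since the operative events occurred in Morria, not Tarhaven. Satisfied.
  (d) The plaintiff resides in Harkley; the claim does not concern real property — no alternative holds. Fails.
  → At least one condition fails; no jurisdiction.
The Provincial Court of Morria:
  (a) The claim is a contract claim, not a property claim — that alternative is enough. Satisfied.
  (b) No such written consent has been filed. Not met.
  (c) Vail Systems is organised under the laws of Morria, so one alternative holds. Met.
  (d) The operative events occurred in Morria. Met.
  → No jurisdiction.
The Superior Court of Morria:
  (a) Vail Systems is organised under the laws of Morria, so one alternative holds. And the carve-out is inapplicable — the operative events occurred in Morria, not Dundale. Condition met.
  (b) The claim is a contract claim, so this disjunct is met. Condition met.
  (c) The contract was executed in Morria. Satisfied.
  (d) The plaintiff resides in Harkley, which is not Morria, so one alternative holds. Condition met.
  → Jurisdiction lies.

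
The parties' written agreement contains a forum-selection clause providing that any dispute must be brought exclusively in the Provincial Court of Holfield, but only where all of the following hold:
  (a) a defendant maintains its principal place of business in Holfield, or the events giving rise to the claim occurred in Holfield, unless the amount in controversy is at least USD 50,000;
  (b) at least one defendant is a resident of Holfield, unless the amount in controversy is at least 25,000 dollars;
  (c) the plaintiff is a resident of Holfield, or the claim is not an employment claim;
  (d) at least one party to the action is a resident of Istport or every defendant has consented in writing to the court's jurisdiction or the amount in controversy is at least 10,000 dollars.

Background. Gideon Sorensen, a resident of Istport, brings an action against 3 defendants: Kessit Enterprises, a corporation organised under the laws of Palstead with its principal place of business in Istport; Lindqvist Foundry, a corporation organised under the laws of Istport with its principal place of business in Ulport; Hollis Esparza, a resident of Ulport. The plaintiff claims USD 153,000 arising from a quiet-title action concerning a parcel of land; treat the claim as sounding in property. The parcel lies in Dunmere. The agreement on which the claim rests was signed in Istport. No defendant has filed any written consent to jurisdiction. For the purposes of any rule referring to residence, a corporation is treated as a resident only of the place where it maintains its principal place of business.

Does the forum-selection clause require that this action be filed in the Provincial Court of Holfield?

Yes

The Provincial Court of Holfield:
  (a) The corporate defendant(s) have their principal place of business in Istport, Ulport, not Holfield; the operative events occurred in Dunmere, not Holfield — every alternative fails. The proviso rescues it, though: the amount in controversy is $153,000, which meets the USD 50,000 floor. Met.
  (b) No defendant resides in Holfield (they reside in Istport, Ulport, Ulport). The proviso rescues it, though: the amount in controversy is $153,000, which meets the 25,000 dollars floor. Condition met.
  (c) The claim is a property claim, not an employment claim, so this disjunct is met. Condition met.
  (d) Gideon Sorensen resides in Istport, which satisfies one of the alternatives. Met.
  → The clause applies.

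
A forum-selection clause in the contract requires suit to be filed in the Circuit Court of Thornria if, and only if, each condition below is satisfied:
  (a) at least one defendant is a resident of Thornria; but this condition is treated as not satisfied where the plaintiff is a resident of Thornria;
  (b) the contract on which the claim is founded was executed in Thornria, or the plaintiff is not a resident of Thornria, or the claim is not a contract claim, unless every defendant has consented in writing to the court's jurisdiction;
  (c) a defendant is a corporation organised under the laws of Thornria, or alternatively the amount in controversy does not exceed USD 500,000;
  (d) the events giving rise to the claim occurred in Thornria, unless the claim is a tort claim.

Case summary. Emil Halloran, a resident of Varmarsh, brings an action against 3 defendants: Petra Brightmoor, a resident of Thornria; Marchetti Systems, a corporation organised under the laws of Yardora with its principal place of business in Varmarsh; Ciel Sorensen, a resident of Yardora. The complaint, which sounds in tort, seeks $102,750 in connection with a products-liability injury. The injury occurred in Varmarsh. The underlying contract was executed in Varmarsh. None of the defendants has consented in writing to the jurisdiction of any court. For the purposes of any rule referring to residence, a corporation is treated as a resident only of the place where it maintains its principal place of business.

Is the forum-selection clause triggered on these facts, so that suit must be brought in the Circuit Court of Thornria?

The Circuit Court of Thornria:
  (a) Petra Brightmoor resides in Thornria. The carve-out does not apply: the plaintiff resides in Varmarsh, not Thornria. Satisfied.
  (b) The plaintiff resides in Varmarsh, which is not Thornria, which satisfies one of the alternatives. Satisfied.
  (c) The amount in controversy is 102,750 dollars, within the $500,000 ceiling, so one alternative holds. Condition met.
  (d) The operative events occurred in Varmarsh, not Thornria. But the claim is a tort claim, and the 'unless' clause therefore excuses the requirement. Condition met.
  → The clause applies.

Yes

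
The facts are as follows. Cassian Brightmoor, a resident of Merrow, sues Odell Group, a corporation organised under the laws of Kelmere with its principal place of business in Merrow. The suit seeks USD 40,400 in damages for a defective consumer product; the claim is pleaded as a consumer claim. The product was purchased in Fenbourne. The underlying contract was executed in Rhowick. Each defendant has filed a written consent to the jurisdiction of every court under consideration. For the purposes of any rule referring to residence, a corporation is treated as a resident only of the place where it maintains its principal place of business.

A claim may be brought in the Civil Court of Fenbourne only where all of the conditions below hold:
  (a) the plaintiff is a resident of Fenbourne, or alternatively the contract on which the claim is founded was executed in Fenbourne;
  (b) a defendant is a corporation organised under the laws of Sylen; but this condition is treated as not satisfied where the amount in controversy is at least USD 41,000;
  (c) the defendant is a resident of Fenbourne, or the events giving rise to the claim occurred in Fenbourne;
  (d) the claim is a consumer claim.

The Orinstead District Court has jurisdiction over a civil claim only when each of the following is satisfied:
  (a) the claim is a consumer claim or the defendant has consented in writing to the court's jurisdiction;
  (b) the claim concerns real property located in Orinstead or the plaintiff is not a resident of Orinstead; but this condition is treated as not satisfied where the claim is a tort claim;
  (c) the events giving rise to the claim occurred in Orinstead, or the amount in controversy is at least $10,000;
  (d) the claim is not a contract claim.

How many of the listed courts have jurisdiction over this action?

The Civil Court of Fenbourne:
  (a) The plaintiff resides in Merrow, not Fenbourne; the contract was executed in Rhowick, not Fenbourne — no alternative holds. Not satisfied.
  (b) The corporate defendant(s) are organised in Kelmere, not Sylen. Fails.
  (c) The operative events occurred in Fenbourne, so this disjunct is met. Satisfied.
  (d) The claim is a consumer claim. Condition met.
  → No jurisdiction.
The Orinstead District Court:
  (a) The claim is a consumer claim, so this disjunct is met. Met.
  (b) The plaintiff resides in Merrow, which is not Orinstead, so one alternative holds. The carve-out does not apply: the claim is a consumer claim, not a tort claim. Condition met.
  (c) The amount in controversy is USD 40,400, which meets the USD 10,000 floor, which satisfies one of the alternatives. Condition met.
  (d) The claim is a consumer claim, not a contract claim. Met.
  → Jurisdiction lies.
Courts with jurisdiction: the Orinstead District Court — 1 in total.

1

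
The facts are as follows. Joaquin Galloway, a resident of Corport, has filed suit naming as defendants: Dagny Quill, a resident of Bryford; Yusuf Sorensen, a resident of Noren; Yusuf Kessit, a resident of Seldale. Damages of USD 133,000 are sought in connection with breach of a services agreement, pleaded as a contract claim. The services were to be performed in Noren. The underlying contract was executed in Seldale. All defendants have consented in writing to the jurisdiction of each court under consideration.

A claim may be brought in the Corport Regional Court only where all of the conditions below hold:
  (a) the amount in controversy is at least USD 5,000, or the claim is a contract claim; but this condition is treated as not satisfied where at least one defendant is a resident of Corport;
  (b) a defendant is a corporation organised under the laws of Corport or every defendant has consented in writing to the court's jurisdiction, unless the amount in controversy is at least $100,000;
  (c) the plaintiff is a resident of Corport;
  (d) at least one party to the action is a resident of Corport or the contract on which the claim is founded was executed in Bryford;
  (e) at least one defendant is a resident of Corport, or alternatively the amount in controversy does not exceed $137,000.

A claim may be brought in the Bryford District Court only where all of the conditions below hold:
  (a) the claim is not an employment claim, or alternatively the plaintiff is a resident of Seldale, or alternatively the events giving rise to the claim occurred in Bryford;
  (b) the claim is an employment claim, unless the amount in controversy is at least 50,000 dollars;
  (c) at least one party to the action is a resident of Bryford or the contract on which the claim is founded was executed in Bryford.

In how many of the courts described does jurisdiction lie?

The Corport Regional Court:
  (a) The amount in controversy is $133,000, which meets the 5,000 dollars floor — that alternative is enough. And the carve-out is inapplicable — no defendant resides in Corport (they reside in Bryford, Noren, Seldale). Met.
  (b) Every defendant has filed written consent — that alternative is enough. Satisfied.
  (c) The plaintiff resides in Corport. Condition met.
  (d) Joaquin Galloway resides in Corport — that alternative is enough. Condition met.
  (e) The amount in controversy is USD 133,000, within the USD 137,000 ceiling, so one alternative holds. Met.
  → The court has jurisdiction.
The Bryford District Court:
  (a) The claim is a contract claim, not an employment claim, so one alternative holds. Met.
  (b) The claim is a contract claim, not an employment claim. But the amount in controversy is $133,000, which meets the 50,000 dollars floor, and the 'unless' clause therefore excuses the requirement. Satisfied.
  (c) Dagny Quill resides in Bryford, so one alternative holds. Condition met.
  → All conditions met; jurisdiction exists.
Courts with jurisdiction: the Corport Regional Court, the Bryford District Court — 2 in total.

2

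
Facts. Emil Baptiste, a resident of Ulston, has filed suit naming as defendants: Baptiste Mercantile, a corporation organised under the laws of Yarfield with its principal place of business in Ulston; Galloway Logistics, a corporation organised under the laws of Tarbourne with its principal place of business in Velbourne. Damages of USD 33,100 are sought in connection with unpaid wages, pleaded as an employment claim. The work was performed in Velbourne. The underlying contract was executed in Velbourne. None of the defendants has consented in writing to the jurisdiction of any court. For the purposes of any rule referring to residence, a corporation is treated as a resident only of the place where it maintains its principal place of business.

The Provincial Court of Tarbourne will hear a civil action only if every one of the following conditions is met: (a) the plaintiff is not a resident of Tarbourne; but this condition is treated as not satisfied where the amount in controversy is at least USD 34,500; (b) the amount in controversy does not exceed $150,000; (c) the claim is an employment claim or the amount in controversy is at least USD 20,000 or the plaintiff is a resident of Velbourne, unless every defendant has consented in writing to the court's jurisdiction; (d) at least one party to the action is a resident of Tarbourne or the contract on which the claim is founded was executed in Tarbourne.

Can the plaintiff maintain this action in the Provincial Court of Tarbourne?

The Provincial Court of Tarbourne:
  (a) The plaintiff resides in Ulston, which is not Tarbourne. The carve-out does not apply: the amount in controversy is 33,100 dollars, below the $34,500 floor. Satisfied.
  (b) The amount in controversy is USD 33,100, within the $150,000 ceiling. Met.
  (c) The claim is an employment claim, so one alternative holds. Met.
  (d) No party resides in Tarbourne; the contract was executed in Velbourne, not Tarbourne — none of the alternatives is met. Not satisfied.
  → At least one condition fails; no jurisdiction.

No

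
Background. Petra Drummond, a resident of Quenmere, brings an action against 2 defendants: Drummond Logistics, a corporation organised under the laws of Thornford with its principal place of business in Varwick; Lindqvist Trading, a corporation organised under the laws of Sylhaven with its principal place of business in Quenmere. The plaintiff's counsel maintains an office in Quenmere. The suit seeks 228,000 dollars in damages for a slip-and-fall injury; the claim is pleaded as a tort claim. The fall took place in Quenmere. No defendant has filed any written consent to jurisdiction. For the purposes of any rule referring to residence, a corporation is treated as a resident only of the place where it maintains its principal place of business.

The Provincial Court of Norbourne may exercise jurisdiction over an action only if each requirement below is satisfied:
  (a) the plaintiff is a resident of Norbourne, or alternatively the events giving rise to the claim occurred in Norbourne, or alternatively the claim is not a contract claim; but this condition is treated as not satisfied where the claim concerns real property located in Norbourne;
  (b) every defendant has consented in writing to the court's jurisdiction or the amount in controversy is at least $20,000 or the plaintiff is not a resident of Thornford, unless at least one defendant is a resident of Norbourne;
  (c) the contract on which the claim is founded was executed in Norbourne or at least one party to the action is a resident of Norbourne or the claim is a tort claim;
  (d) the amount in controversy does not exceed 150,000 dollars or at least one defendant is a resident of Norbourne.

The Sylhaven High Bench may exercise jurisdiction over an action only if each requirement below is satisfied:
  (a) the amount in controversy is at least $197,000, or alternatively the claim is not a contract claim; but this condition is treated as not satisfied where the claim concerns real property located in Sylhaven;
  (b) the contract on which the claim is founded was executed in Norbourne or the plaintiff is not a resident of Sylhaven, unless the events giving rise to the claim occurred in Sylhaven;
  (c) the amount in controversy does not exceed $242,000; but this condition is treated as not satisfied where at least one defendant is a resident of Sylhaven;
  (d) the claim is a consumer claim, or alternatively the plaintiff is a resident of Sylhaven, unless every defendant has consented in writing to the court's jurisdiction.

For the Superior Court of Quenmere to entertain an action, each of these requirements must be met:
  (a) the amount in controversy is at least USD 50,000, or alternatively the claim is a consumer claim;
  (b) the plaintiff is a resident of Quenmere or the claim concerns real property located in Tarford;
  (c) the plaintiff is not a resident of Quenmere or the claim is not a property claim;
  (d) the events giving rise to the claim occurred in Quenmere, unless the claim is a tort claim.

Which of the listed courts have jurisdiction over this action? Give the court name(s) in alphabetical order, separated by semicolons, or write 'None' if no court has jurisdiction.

The Provincial Court of Norbourne:
  (a) The claim is a tort claim, not a contract claim, which satisfies one of the alternatives. The carve-out does not apply: the claim does not concern real property. Met.
  (b) The amount in controversy is USD 228,000, which meets the USD 20,000 floor — that alternative is enough. Met.
  (c) The claim is a tort claim, which satisfies one of the alternatives. Met.
  (d) The amount in controversy is 228,000 dollars, above the 150,000 dollars ceiling; no defendant resides in Norbourne (they reside in Varwick, Quenmere) — no alternative holds. Not met.
  → Not every requirement is met — no jurisdiction.
The Sylhaven High Bench:
  (a) The amount in controversy is USD 228,000, which meets the USD 197,000 floor — that alternative is enough. The exception is not triggered, since the claim does not concern real property. Satisfied.
  (b) The plaintiff resides in Quenmere, which is not Sylhaven — that alternative is enough. Satisfied.
  (c) The amount in controversy is 228,000 dollars, within the USD 242,000 ceiling. The carve-out does not apply: no defendant resides in Sylhaven (they reside in Varwick, Quenmere). Satisfied.
  (d) The claim is a tort claim, not a consumer claim; the plaintiff resides in Quenmere, not Sylhaven — no alternative holds. And no such written consent has been filed, so the proviso does not save it. Condition not met.
  → At least one condition fails; no jurisdiction.
The Superior Court of Quenmere:
  (a) The amount in controversy is USD 228,000, which meets the $50,000 floor, so one alternative holds. Condition met.
  (b) The plaintiff resides in Quenmere, which satisfies one of the alternatives. Met.
  (c) The claim is a tort claim, not a property claim, so this disjunct is met. Condition met.
  (d) The operative events occurred in Quenmere. Condition met.
  → Every requirement is satisfied — jurisdiction.

the Superior Court of Quenmere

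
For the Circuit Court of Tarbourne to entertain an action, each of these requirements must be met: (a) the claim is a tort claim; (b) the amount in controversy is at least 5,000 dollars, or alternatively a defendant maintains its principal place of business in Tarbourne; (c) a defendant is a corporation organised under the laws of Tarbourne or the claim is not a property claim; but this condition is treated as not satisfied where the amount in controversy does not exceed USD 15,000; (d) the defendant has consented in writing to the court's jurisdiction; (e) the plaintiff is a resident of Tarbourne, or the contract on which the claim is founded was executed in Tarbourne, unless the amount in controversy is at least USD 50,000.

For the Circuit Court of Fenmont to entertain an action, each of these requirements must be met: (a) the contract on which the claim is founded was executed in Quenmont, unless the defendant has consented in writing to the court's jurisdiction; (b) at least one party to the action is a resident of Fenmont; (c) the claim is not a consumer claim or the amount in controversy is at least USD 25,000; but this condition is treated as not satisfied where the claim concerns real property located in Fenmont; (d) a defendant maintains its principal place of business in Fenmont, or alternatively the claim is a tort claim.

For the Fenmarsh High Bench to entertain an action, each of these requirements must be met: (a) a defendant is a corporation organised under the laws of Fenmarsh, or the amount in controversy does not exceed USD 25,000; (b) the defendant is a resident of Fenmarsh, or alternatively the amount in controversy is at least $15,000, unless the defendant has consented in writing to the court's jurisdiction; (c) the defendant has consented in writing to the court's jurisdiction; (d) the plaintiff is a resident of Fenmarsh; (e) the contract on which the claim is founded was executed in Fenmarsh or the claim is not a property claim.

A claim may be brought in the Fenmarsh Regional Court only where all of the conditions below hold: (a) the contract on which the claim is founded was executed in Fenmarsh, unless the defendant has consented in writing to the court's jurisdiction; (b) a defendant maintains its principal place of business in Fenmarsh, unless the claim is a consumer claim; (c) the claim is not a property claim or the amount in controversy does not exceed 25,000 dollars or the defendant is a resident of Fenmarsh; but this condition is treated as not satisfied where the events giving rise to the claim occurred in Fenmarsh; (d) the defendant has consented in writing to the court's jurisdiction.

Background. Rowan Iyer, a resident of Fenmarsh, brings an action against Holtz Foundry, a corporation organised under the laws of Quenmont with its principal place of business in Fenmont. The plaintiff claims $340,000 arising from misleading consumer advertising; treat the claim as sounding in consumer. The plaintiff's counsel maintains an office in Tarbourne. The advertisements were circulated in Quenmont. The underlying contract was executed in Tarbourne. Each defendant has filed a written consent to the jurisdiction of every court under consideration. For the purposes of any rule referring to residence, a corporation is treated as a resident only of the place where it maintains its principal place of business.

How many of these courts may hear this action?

2

The Circuit Court of Tarbourne:
  (a) The claim is a consumer claim, not a tort claim. Not satisfied.
  (b) The amount in controversy is $340,000, which meets the 5,000 dollars floor, so this disjunct is met. Satisfied.
  (c) The claim is a consumer claim, not a property claim, so one alternative holds. The exception is not triggered, since the amount in controversy is USD 340,000, above the 15,000 dollars ceiling. Satisfied.
  (d) Every defendant has filed written consent. Satisfied.
  (e) The contract was executed in Tarbourne, so one alternative holds. Satisfied.
  → The court lacks jurisdiction.
The Circuit Court of Fenmont:
  (a) The contract was executed in Tarbourne, not Quenmont. However, every defendant has filed written consent, so the 'unless' proviso supplies this condition. Condition met.
  (b) Holtz Foundry resides in Fenmont. Met.
  (c) The amount in controversy is $340,000, which meets the 25,000 dollars floor — that alternative is enough. The carve-out does not apply: the claim does not concern real property. Satisfied.
  (d) Holtz Foundry has its principal place of business in Fenmont, so one alternative holds. Met.
  → Every requirement is satisfied — jurisdiction.
The Fenmarsh High Bench:
  (a) The corporate defendant(s) are organised in Quenmont, not Fenmarsh; the amount in controversy is 340,000 dollars, above the USD 25,000 ceiling — every alternative fails. Not met.
  (b) The amount in controversy is 340,000 dollars, which meets the $15,000 floor, which satisfies one of the alternatives. Satisfied.
  (c) Every defendant has filed written consent. Satisfied.
  (d) The plaintiff resides in Fenmarsh. Condition met.
  (e) The claim is a consumer claim, not a property claim, so this disjunct is met. Met.
  → The court lacks jurisdiction.
The Fenmarsh Regional Court:
  (a) The contract was executed in Tarbourne, not Fenmarsh. But every defendant has filed written consent, and the 'unless' clause therefore excuses the requirement. Met.
  (b) The corporate defendant(s) have their principal place of business in Fenmont, not Fenmarsh. However, the claim is a consumer claim, so the 'unless' proviso supplies this condition. Satisfied.
  (c) The claim is a consumer claim, not a property claim, so this disjunct is met. And the carve-out is inapplicable — the operative events occurred in Quenmont, not Fenmarsh. Condition met.
  (d) Every defendant has filed written consent. Satisfied.
  → All conditions met; jurisdiction exists.
Courts with jurisdiction: the Circuit Court of Fenmont, the Fenmarsh Regional Court — 2 in total.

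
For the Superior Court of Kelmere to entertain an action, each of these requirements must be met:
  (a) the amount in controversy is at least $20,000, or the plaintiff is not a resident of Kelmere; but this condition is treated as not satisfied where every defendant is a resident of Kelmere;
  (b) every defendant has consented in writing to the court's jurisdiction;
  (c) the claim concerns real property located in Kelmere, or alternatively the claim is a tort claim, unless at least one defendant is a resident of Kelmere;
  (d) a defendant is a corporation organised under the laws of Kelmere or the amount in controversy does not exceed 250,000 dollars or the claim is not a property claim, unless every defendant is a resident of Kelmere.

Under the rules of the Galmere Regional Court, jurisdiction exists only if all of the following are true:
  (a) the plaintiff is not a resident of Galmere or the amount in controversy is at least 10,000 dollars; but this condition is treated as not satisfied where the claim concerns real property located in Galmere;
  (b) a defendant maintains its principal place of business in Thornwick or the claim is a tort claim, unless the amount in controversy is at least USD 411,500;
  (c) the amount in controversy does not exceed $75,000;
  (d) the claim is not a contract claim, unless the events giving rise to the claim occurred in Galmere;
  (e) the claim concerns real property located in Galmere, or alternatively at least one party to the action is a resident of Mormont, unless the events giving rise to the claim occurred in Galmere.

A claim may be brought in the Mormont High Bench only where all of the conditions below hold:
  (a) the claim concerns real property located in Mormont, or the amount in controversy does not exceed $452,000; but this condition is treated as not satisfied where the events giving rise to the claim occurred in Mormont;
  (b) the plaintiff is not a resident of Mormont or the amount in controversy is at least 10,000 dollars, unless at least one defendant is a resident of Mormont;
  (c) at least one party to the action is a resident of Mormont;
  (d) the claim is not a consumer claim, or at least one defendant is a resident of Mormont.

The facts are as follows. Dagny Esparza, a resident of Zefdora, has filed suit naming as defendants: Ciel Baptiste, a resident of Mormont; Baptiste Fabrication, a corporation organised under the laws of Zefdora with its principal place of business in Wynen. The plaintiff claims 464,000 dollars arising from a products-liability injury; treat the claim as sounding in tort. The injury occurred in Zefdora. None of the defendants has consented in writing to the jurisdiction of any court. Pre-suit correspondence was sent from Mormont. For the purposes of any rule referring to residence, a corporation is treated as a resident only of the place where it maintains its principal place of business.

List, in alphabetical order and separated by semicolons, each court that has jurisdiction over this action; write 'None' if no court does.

The Superior Court of Kelmere:
  (a) The amount in controversy is $464,000, which meets the $20,000 floor, which satisfies one of the alternatives. The exception is not triggered, since the defendants reside as follows — Ciel Baptiste in Mormont, Baptiste Fabrication in Wynen — not all in Kelmere. Satisfied.
  (b) No such written consent has been filed. Not satisfied.
  (c) The claim is a tort claim — that alternative is enough. Met.
  (d) The claim is a tort claim, not a property claim, so this disjunct is met. Met.
  → Not every requirement is met — no jurisdiction.
The Galmere Regional Court:
  (a) The plaintiff resides in Zefdora, which is not Galmere — that alternative is enough. And the carve-out is inapplicable — the claim does not concern real property. Condition met.
  (b) The claim is a tort claim — that alternative is enough. Condition met.
  (c) The amount in controversy is $464,000, above the 75,000 dollars ceiling. Not satisfied.
  (d) The claim is a tort claim, not a contract claim. Condition met.
  (e) Ciel Baptiste resides in Mormont, which satisfies one of the alternatives. Met.
  → Not every requirement is met — no jurisdiction.
The Mormont High Bench:
  (a) The claim does not concern real property; the amount in controversy is USD 464,000, above the USD 452,000 ceiling — every alternative fails. Not met.
  (b) The plaintiff resides in Zefdora, which is not Mormont, so one alternative holds. Condition met.
  (c) Ciel Baptiste resides in Mormont. Satisfied.
  (d) The claim is a tort claim, not a consumer claim — that alternative is enough. Met.
  → At least one condition fails; no jurisdiction.

None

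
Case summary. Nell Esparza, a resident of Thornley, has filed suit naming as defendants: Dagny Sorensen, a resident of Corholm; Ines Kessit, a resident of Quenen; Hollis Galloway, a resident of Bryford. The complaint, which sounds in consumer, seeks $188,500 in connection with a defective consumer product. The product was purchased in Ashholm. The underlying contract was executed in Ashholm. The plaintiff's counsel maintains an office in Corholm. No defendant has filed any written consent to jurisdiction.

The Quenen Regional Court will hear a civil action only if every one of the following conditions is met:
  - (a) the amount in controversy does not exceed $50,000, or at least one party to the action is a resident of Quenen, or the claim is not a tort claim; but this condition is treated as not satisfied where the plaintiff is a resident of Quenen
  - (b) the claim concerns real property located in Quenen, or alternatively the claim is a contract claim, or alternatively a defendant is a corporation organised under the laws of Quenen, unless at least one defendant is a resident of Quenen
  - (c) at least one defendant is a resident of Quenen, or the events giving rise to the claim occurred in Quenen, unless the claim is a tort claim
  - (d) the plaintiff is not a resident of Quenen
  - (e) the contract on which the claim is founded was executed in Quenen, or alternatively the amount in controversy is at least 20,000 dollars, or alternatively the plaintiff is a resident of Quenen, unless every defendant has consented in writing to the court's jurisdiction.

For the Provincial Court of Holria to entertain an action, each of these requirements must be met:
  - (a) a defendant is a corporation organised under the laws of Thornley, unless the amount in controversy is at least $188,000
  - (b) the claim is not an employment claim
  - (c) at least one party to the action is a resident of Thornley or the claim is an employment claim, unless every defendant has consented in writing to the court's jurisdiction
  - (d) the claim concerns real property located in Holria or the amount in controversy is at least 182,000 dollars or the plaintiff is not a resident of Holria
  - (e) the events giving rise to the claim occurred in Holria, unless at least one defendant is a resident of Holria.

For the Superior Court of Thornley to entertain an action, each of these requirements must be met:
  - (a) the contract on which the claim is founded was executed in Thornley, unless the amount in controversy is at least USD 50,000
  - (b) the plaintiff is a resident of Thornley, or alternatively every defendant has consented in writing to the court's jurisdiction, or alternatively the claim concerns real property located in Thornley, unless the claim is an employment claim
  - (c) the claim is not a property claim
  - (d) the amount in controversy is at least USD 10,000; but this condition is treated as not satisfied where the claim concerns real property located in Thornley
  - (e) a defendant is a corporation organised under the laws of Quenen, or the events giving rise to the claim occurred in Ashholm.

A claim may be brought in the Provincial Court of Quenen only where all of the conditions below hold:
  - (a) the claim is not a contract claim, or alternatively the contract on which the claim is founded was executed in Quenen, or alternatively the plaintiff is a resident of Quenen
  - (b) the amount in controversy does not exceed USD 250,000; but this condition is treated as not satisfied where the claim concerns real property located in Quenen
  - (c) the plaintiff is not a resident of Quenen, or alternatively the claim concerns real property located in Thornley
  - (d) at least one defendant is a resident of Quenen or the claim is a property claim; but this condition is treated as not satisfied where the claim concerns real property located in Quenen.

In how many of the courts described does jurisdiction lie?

The Quenen Regional Court:
  (a) Ines Kessit resides in Quenen, so this disjunct is met. And the carve-out is inapplicable — the plaintiff resides in Thornley, not Quenen. Met.
  (b) The claim does not concern real property; the claim is a consumer claim, not a contract claim; no defendant is a corporation — no alternative holds. However, Ines Kessit resides in Quenen, so the 'unless' proviso supplies this condition. Satisfied.
  (c) Ines Kessit resides in Quenen, so this disjunct is met. Condition met.
  (d) The plaintiff resides in Thornley, which is not Quenen. Condition met.
  (e) The amount in controversy is 188,500 dollars, which meets the USD 20,000 floor, so this disjunct is met. Satisfied.
  → Jurisdiction lies.
The Provincial Court of Holria:
  (a) No defendant is a corporation. But the amount in controversy is USD 188,500, which meets the $188,000 floor, and the 'unless' clause therefore excuses the requirement. Met.
  (b) The claim is a consumer claim, not an employment claim. Satisfied.
  (c) Nell Esparza resides in Thornley, which satisfies one of the alternatives. Met.
  (d) The amount in controversy is USD 188,500, which meets the USD 182,000 floor — that alternative is enough. Condition met.
  (e) The operative events occurred in Ashholm, not Holria. The proviso offers no rescue either, since no defendant resides in Holria (they reside in Corholm, Quenen, Bryford). Not satisfied.
  → The court lacks jurisdiction.
The Superior Court of Thornley:
  (a) The contract was executed in Ashholm, not Thornley. But the amount in controversy is $188,500, which meets the USD 50,000 floor, and the 'unless' clause therefore excuses the requirement. Satisfied.
  (b) The plaintiff resides in Thornley, so one alternative holds. Condition met.
  (c) The claim is a consumer claim, not a property claim. Satisfied.
  (d) The amount in controversy is $188,500, which meets the USD 10,000 floor. The exception is not triggered, since the claim does not concern real property. Met.
  (e) The operative events occurred in Ashholm, so this disjunct is met. Satisfied.
  → Jurisdiction lies.
The Provincial Court of Quenen:
  (a) The claim is a consumer claim, not a contract claim, so one alternative holds. Satisfied.
  (b) The amount in controversy is USD 188,500, within the USD 250,000 ceiling. And the carve-out is inapplicable — the claim does not concern real property. Met.
  (c) The plaintiff resides in Thornley, which is not Quenen — that alternative is enough. Condition met.
  (d) Ines Kessit resides in Quenen, so one alternative holds. The exception is not triggered, since the claim does not concern real property. Met.
  → Every requirement is satisfied — jurisdiction.
Courts with jurisdiction: the Quenen Regional Court, the Superior Court of Thornley, the Provincial Court of Quenen — 3 in total.

3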